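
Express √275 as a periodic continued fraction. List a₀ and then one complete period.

[16; 1, 1, 2, 1, 1, 32]

a₀ = ⌊√275⌋ = 16.
With m₀=0, d₀=1 and mₖ₊₁ = dₖaₖ − mₖ, dₖ₊₁ = (n − mₖ₊₁²)/dₖ, aₖ₊₁ = ⌊(a₀+mₖ₊₁)/dₖ₊₁⌋:
  k=1: m=16, d=19, a=1
  k=2: m=3, d=14, a=1
  k=3: m=11, d=11, a=2
  k=4: m=11, d=14, a=1
  k=5: m=3, d=19, a=1
  k=6: m=16, d=1, a=32
d=1 and a=2a₀=32 at k=6, so the next step gives (m, d) = (16, 19) again — its k=1 value — and the period has length 6.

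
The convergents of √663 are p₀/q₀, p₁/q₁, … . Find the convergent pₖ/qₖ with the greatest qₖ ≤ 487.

√663 = [25; 1, 2, 1, 50, …] (period length 4).
Convergents:
  p_0/q_0 = 25/1
  p_1/q_1 = 26/1
  p_2/q_2 = 77/3
  p_3/q_3 = 103/4
  p_4/q_4 = 5227/203
  p_5/q_5 = 5330/207
  p_6/q_6 = 15887/617
q_5 = 207 ≤ 487 < 617 = q_6, so the answer is 5330/207.

5330/207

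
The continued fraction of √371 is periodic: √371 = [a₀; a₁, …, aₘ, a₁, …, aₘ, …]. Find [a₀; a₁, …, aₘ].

a₀ = ⌊√371⌋ = 19.

[19; 3, 1, 4, 1, 3, 38]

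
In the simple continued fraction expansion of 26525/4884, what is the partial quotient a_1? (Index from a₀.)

26525 = 5·4884 + 2105   →  a_0 = 5
4884 = 2·2105 + 674   →  a_1 = 2

2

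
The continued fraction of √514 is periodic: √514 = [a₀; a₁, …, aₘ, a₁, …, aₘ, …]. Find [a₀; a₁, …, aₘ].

[22; 1, 2, 22, 2, 1, 44]

a₀ = ⌊√514⌋ = 22.
With m₀=0, d₀=1 and mₖ₊₁ = dₖaₖ − mₖ, dₖ₊₁ = (n − mₖ₊₁²)/dₖ, aₖ₊₁ = ⌊(a₀+mₖ₊₁)/dₖ₊₁⌋:
  k=1: m=22, d=30, a=1
  k=2: m=8, d=15, a=2
  k=3: m=22, d=2, a=22
  k=4: m=22, d=15, a=2
  k=5: m=8, d=30, a=1
  k=6: m=22, d=1, a=44
d=1 and a=2a₀=44 at k=6, so the next step gives (m, d) = (22, 30) again — its k=1 value — and the period has length 6.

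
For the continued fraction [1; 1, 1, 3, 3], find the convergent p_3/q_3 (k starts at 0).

11/7

Using pₖ = aₖpₖ₋₁ + pₖ₋₂, qₖ = aₖqₖ₋₁ + qₖ₋₂ (with p₋₁=1, p₋₂=0, q₋₁=0, q₋₂=1):
  k=0: a=1, p=1, q=1
  k=1: a=1, p=2, q=1
  k=2: a=1, p=3, q=2
  k=3: a=3, p=11, q=7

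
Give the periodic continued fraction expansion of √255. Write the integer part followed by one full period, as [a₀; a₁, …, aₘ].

[15; 1, 30]

a₀ = ⌊√255⌋ = 15.
With m₀=0, d₀=1 and mₖ₊₁ = dₖaₖ − mₖ, dₖ₊₁ = (n − mₖ₊₁²)/dₖ, aₖ₊₁ = ⌊(a₀+mₖ₊₁)/dₖ₊₁⌋:
  k=1: m=15, d=30, a=1
  k=2: m=15, d=1, a=30
d=1 and a=2a₀=30 at k=2, so the next step gives (m, d) = (15, 30) again — its k=1 value — and the period has length 2.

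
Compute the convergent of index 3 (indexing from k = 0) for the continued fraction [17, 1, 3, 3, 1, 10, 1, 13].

Using pₖ = aₖpₖ₋₁ + pₖ₋₂, qₖ = aₖqₖ₋₁ + qₖ₋₂ (with p₋₁=1, p₋₂=0, q₋₁=0, q₋₂=1):
  k=0: a=17, p=17, q=1
  k=1: a=1, p=18, q=1
  k=2: a=3, p=71, q=4
  k=3: a=3, p=231, q=13

231/13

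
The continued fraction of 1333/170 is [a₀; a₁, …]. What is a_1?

1333 = 7·170 + 143   →  a_0 = 7
170 = 1·143 + 27   →  a_1 = 1

1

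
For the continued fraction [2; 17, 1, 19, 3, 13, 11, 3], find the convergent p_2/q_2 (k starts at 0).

37/18

Using pₖ = aₖpₖ₋₁ + pₖ₋₂, qₖ = aₖqₖ₋₁ + qₖ₋₂ (with p₋₁=1, p₋₂=0, q₋₁=0, q₋₂=1):
  k=0: a=2, p=2, q=1
  k=1: a=17, p=35, q=17
  k=2: a=1, p=37, q=18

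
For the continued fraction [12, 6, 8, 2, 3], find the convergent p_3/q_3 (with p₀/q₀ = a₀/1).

1265/104

Using pₖ = aₖpₖ₋₁ + pₖ₋₂, qₖ = aₖqₖ₋₁ + qₖ₋₂ (with p₋₁=1, p₋₂=0, q₋₁=0, q₋₂=1):
  k=0: a=12, p=12, q=1
  k=1: a=6, p=73, q=6
  k=2: a=8, p=596, q=49
  k=3: a=2, p=1265, q=104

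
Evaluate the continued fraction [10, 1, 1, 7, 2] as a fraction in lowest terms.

337/32

Using pₖ = aₖpₖ₋₁ + pₖ₋₂ and qₖ = aₖqₖ₋₁ + qₖ₋₂:
  k=0: a=10, p=10, q=1
  k=1: a=1, p=11, q=1
  k=2: a=1, p=21, q=2
  k=3: a=7, p=158, q=15
  k=4: a=2, p=337, q=32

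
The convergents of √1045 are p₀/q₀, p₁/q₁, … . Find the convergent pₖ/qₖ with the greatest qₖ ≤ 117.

√1045 = [32; 3, 15, 1, 4, 1, 15, 3, 64, …] (period length 8).
Convergents:
  p_0/q_0 = 32/1
  p_1/q_1 = 97/3
  p_2/q_2 = 1487/46
  p_3/q_3 = 1584/49
  p_4/q_4 = 7823/242
q_3 = 49 ≤ 117 < 242 = q_4, so the answer is 1584/49.

1584/49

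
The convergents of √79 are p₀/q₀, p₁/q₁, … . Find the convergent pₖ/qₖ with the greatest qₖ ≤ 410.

√79 = [8; 1, 7, 1, 16, …] (period length 4).
Convergents:
  p_0/q_0 = 8/1
  p_1/q_1 = 9/1
  p_2/q_2 = 71/8
  p_3/q_3 = 80/9
  p_4/q_4 = 1351/152
  p_5/q_5 = 1431/161
  p_6/q_6 = 11368/1279
q_5 = 161 ≤ 410 < 1279 = q_6, so the answer is 1431/161.

1431/161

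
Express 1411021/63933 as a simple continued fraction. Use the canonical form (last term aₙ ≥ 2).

1411021 = 22*63933 + 4495
63933 = 14*4495 + 1003
4495 = 4*1003 + 483
1003 = 2*483 + 37
483 = 13*37 + 2
37 = 18*2 + 1
2 = 2*1 + 0  (stop)
So 1411021/63933 = [22; 14, 4, 2, 13, 18, 2].

[22; 14, 4, 2, 13, 18, 2]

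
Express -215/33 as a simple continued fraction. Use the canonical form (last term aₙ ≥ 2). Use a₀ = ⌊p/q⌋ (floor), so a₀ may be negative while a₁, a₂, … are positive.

-215 = -7*33 + 16
33 = 2*16 + 1
16 = 16*1 + 0  (stop)
So -215/33 = [-7; 2, 16].

[-7; 2, 16]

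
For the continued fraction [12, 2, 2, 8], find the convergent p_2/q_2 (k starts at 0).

62/5

Using pₖ = aₖpₖ₋₁ + pₖ₋₂, qₖ = aₖqₖ₋₁ + qₖ₋₂ (with p₋₁=1, p₋₂=0, q₋₁=0, q₋₂=1):
  k=0: a=12, p=12, q=1
  k=1: a=2, p=25, q=2
  k=2: a=2, p=62, q=5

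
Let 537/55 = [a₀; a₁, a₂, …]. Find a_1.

1

537 = 9·55 + 42   →  a_0 = 9
55 = 1·42 + 13   →  a_1 = 1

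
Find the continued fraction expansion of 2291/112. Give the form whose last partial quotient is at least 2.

[20; 2, 5, 10]

2291 = 20·112 + 51
112 = 2·51 + 10
51 = 5·10 + 1
10 = 10·1 + 0  (stop)
So 2291/112 = [20; 2, 5, 10].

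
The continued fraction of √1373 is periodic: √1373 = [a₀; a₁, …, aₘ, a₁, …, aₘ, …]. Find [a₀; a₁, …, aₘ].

a₀ = ⌊√1373⌋ = 37.
With m₀=0, d₀=1 and mₖ₊₁ = dₖaₖ − mₖ, dₖ₊₁ = (n − mₖ₊₁²)/dₖ, aₖ₊₁ = ⌊(a₀+mₖ₊₁)/dₖ₊₁⌋:
  k=1: m=37, d=4, a=18
  k=2: m=35, d=37, a=1
  k=3: m=2, d=37, a=1
  k=4: m=35, d=4, a=18
  k=5: m=37, d=1, a=74
d=1 and a=2a₀=74 at k=5, so the next step gives (m, d) = (37, 4) again — its k=1 value — and the period has length 5.

[37; 18, 1, 1, 18, 74]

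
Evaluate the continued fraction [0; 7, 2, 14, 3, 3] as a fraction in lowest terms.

Using pₖ = aₖpₖ₋₁ + pₖ₋₂ and qₖ = aₖqₖ₋₁ + qₖ₋₂:
  k=0: a=0, p=0, q=1
  k=1: a=7, p=1, q=7
  k=2: a=2, p=2, q=15
  k=3: a=14, p=29, q=217
  k=4: a=3, p=89, q=666
  k=5: a=3, p=296, q=2215

296/2215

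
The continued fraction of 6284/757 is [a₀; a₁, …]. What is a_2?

6284 = 8·757 + 228   →  a_0 = 8
757 = 3·228 + 73   →  a_1 = 3
228 = 3·73 + 9   →  a_2 = 3

3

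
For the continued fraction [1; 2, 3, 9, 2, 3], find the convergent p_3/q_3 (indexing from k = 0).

Using pₖ = aₖpₖ₋₁ + pₖ₋₂, qₖ = aₖqₖ₋₁ + qₖ₋₂ (with p₋₁=1, p₋₂=0, q₋₁=0, q₋₂=1):
  k=0: a=1, p=1, q=1
  k=1: a=2, p=3, q=2
  k=2: a=3, p=10, q=7
  k=3: a=9, p=93, q=65

93/65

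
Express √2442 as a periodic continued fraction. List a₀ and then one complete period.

a₀ = ⌊√2442⌋ = 49.
With m₀=0, d₀=1 and mₖ₊₁ = dₖaₖ − mₖ, dₖ₊₁ = (n − mₖ₊₁²)/dₖ, aₖ₊₁ = ⌊(a₀+mₖ₊₁)/dₖ₊₁⌋:
  k=1: m=49, d=41, a=2
  k=2: m=33, d=33, a=2
  k=3: m=33, d=41, a=2
  k=4: m=49, d=1, a=98
d=1 and a=2a₀=98 at k=4, so the next step gives (m, d) = (49, 41) again — its k=1 value — and the period has length 4.

[49; 2, 2, 2, 98]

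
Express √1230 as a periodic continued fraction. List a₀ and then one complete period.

[35; 14, 70]

a₀ = ⌊√1230⌋ = 35.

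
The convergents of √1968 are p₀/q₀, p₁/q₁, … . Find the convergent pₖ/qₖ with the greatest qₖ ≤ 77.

√1968 = [44; 2, 1, 3, 5, 3, 1, 2, 88, …] (period length 8).
Convergents:
  p_0/q_0 = 44/1
  p_1/q_1 = 89/2
  p_2/q_2 = 133/3
  p_3/q_3 = 488/11
  p_4/q_4 = 2573/58
  p_5/q_5 = 8207/185
q_4 = 58 ≤ 77 < 185 = q_5, so the answer is 2573/58.

2573/58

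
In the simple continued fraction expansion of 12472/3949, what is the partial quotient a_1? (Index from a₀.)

12472 = 3·3949 + 625   →  a_0 = 3
3949 = 6·625 + 199   →  a_1 = 6

6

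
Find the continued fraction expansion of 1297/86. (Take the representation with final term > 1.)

1297 = 15*86 + 7
86 = 12*7 + 2
7 = 3*2 + 1
2 = 2*1 + 0  (stop)
So 1297/86 = [15; 12, 3, 2].

[15; 12, 3, 2]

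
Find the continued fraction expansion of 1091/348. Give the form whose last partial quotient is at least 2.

1091 = 3×348 + 47
348 = 7×47 + 19
47 = 2×19 + 9
19 = 2×9 + 1
9 = 9×1 + 0  (stop)
So 1091/348 = [3; 7, 2, 2, 9].

[3; 7, 2, 2, 9]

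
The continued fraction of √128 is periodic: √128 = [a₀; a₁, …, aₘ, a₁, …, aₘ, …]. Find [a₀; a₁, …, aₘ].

a₀ = ⌊√128⌋ = 11.

[11; 3, 5, 3, 22]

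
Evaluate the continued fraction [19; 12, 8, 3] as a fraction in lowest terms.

5782/303

Fold from the inside: start with 3/1.
  8 + 1/3 = 25/3
  12 + 3/25 = 303/25
  19 + 25/303 = 5782/303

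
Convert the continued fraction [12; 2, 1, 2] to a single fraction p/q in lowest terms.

Fold from the inside: start with 2/1.
  1 + 1/2 = 3/2
  2 + 2/3 = 8/3
  12 + 3/8 = 99/8

99/8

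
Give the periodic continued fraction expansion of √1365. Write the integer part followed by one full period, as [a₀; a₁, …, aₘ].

[36; 1, 17, 2, 17, 1, 72]

a₀ = ⌊√1365⌋ = 36.
With m₀=0, d₀=1 and mₖ₊₁ = dₖaₖ − mₖ, dₖ₊₁ = (n − mₖ₊₁²)/dₖ, aₖ₊₁ = ⌊(a₀+mₖ₊₁)/dₖ₊₁⌋:
  k=1: m=36, d=69, a=1
  k=2: m=33, d=4, a=17
  k=3: m=35, d=35, a=2
  k=4: m=35, d=4, a=17
  k=5: m=33, d=69, a=1
  k=6: m=36, d=1, a=72
d=1 and a=2a₀=72 at k=6, so the next step gives (m, d) = (36, 69) again — its k=1 value — and the period has length 6.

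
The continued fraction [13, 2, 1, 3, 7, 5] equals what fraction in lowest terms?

Using pₖ = aₖpₖ₋₁ + pₖ₋₂ and qₖ = aₖqₖ₋₁ + qₖ₋₂:
  k=0: a=13, p=13, q=1
  k=1: a=2, p=27, q=2
  k=2: a=1, p=40, q=3
  k=3: a=3, p=147, q=11
  k=4: a=7, p=1069, q=80
  k=5: a=5, p=5492, q=411

5492/411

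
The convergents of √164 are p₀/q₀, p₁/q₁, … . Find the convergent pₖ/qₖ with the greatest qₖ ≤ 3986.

√164 = [12; 1, 4, 6, 4, 1, 24, …] (period length 6).
Convergents:
  p_0/q_0 = 12/1
  p_1/q_1 = 13/1
  p_2/q_2 = 64/5
  p_3/q_3 = 397/31
  p_4/q_4 = 1652/129
  p_5/q_5 = 2049/160
  p_6/q_6 = 50828/3969
  p_7/q_7 = 52877/4129
q_6 = 3969 ≤ 3986 < 4129 = q_7, so the answer is 50828/3969.

50828/3969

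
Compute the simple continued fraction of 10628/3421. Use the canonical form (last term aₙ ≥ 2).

10628 = 3·3421 + 365
3421 = 9·365 + 136
365 = 2·136 + 93
136 = 1·93 + 43
93 = 2·43 + 7
43 = 6·7 + 1
7 = 7·1 + 0  (stop)
So 10628/3421 = [3; 9, 2, 1, 2, 6, 7].

[3; 9, 2, 1, 2, 6, 7]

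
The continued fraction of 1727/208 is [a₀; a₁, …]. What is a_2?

1727 = 8·208 + 63   →  a_0 = 8
208 = 3·63 + 19   →  a_1 = 3
63 = 3·19 + 6   →  a_2 = 3

3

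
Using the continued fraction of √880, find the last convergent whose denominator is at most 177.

√880 = [29; 1, 1, 1, 58, …] (period length 4).
Convergents:
  p_0/q_0 = 29/1
  p_1/q_1 = 30/1
  p_2/q_2 = 59/2
  p_3/q_3 = 89/3
  p_4/q_4 = 5221/176
  p_5/q_5 = 5310/179
q_4 = 176 ≤ 177 < 179 = q_5, so the answer is 5221/176.

5221/176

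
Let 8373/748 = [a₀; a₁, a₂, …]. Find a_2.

8373 = 11·748 + 145   →  a_0 = 11
748 = 5·145 + 23   →  a_1 = 5
145 = 6·23 + 7   →  a_2 = 6

6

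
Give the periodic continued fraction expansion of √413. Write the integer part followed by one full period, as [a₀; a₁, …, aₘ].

[20; 3, 9, 1, 4, 1, 9, 3, 40]

a₀ = ⌊√413⌋ = 20.
With m₀=0, d₀=1 and mₖ₊₁ = dₖaₖ − mₖ, dₖ₊₁ = (n − mₖ₊₁²)/dₖ, aₖ₊₁ = ⌊(a₀+mₖ₊₁)/dₖ₊₁⌋:
  k=1: m=20, d=13, a=3
  k=2: m=19, d=4, a=9
  k=3: m=17, d=31, a=1
  k=4: m=14, d=7, a=4
  k=5: m=14, d=31, a=1
  k=6: m=17, d=4, a=9
  k=7: m=19, d=13, a=3
  k=8: m=20, d=1, a=40
d=1 and a=2a₀=40 at k=8, so the next step gives (m, d) = (20, 13) again — its k=1 value — and the period has length 8.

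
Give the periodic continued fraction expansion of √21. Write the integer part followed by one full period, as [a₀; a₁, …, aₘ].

[4; 1, 1, 2, 1, 1, 8]

a₀ = ⌊√21⌋ = 4.
With m₀=0, d₀=1 and mₖ₊₁ = dₖaₖ − mₖ, dₖ₊₁ = (n − mₖ₊₁²)/dₖ, aₖ₊₁ = ⌊(a₀+mₖ₊₁)/dₖ₊₁⌋:
  k=1: m=4, d=5, a=1
  k=2: m=1, d=4, a=1
  k=3: m=3, d=3, a=2
  k=4: m=3, d=4, a=1
  k=5: m=1, d=5, a=1
  k=6: m=4, d=1, a=8
d=1 and a=2a₀=8 at k=6, so the next step gives (m, d) = (4, 5) again — its k=1 value — and the period has length 6.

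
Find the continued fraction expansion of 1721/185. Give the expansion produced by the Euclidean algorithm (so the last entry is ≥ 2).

1721 = 9×185 + 56
185 = 3×56 + 17
56 = 3×17 + 5
17 = 3×5 + 2
5 = 2×2 + 1
2 = 2×1 + 0  (stop)
So 1721/185 = [9; 3, 3, 3, 2, 2].

[9; 3, 3, 3, 2, 2]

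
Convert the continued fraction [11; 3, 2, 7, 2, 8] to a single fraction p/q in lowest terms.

10611/940

Fold from the inside: start with 8/1.
  2 + 1/8 = 17/8
  7 + 8/17 = 127/17
  2 + 17/127 = 271/127
  3 + 127/271 = 940/271
  11 + 271/940 = 10611/940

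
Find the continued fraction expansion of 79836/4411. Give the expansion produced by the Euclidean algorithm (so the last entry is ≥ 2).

[18; 10, 14, 7, 1, 3]

79836 = 18*4411 + 438
4411 = 10*438 + 31
438 = 14*31 + 4
31 = 7*4 + 3
4 = 1*3 + 1
3 = 3*1 + 0  (stop)
So 79836/4411 = [18; 10, 14, 7, 1, 3].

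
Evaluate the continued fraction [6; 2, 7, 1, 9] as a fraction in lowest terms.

Using pₖ = aₖpₖ₋₁ + pₖ₋₂ and qₖ = aₖqₖ₋₁ + qₖ₋₂:
  k=0: a=6, p=6, q=1
  k=1: a=2, p=13, q=2
  k=2: a=7, p=97, q=15
  k=3: a=1, p=110, q=17
  k=4: a=9, p=1087, q=168

1087/168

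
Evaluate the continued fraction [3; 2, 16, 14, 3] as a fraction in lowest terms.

4966/1425

Using pₖ = aₖpₖ₋₁ + pₖ₋₂ and qₖ = aₖqₖ₋₁ + qₖ₋₂:
  k=0: a=3, p=3, q=1
  k=1: a=2, p=7, q=2
  k=2: a=16, p=115, q=33
  k=3: a=14, p=1617, q=464
  k=4: a=3, p=4966, q=1425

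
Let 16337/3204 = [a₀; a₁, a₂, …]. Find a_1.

16337 = 5·3204 + 317   →  a_0 = 5
3204 = 10·317 + 34   →  a_1 = 10

10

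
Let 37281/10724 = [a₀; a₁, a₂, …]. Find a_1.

37281 = 3·10724 + 5109   →  a_0 = 3
10724 = 2·5109 + 506   →  a_1 = 2

2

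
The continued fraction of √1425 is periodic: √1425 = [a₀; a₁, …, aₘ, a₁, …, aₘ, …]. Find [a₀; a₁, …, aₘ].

a₀ = ⌊√1425⌋ = 37.
With m₀=0, d₀=1 and mₖ₊₁ = dₖaₖ − mₖ, dₖ₊₁ = (n − mₖ₊₁²)/dₖ, aₖ₊₁ = ⌊(a₀+mₖ₊₁)/dₖ₊₁⌋:
  k=1: m=37, d=56, a=1
  k=2: m=19, d=19, a=2
  k=3: m=19, d=56, a=1
  k=4: m=37, d=1, a=74
d=1 and a=2a₀=74 at k=4, so the next step gives (m, d) = (37, 56) again — its k=1 value — and the period has length 4.

[37; 1, 2, 1, 74]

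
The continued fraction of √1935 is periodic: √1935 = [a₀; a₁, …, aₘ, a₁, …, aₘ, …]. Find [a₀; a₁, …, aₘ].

a₀ = ⌊√1935⌋ = 43.
With m₀=0, d₀=1 and mₖ₊₁ = dₖaₖ − mₖ, dₖ₊₁ = (n − mₖ₊₁²)/dₖ, aₖ₊₁ = ⌊(a₀+mₖ₊₁)/dₖ₊₁⌋:
  k=1: m=43, d=86, a=1
  k=2: m=43, d=1, a=86
d=1 and a=2a₀=86 at k=2, so the next step gives (m, d) = (43, 86) again — its k=1 value — and the period has length 2.

[43; 1, 86]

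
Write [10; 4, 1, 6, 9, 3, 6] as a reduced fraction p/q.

Using pₖ = aₖpₖ₋₁ + pₖ₋₂ and qₖ = aₖqₖ₋₁ + qₖ₋₂:
  k=0: a=10, p=10, q=1
  k=1: a=4, p=41, q=4
  k=2: a=1, p=51, q=5
  k=3: a=6, p=347, q=34
  k=4: a=9, p=3174, q=311
  k=5: a=3, p=9869, q=967
  k=6: a=6, p=62388, q=6113

62388/6113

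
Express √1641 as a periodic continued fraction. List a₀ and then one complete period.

[40; 1, 1, 26, 1, 1, 80]

a₀ = ⌊√1641⌋ = 40.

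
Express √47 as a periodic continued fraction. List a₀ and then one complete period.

[6; 1, 5, 1, 12]

a₀ = ⌊√47⌋ = 6.
With m₀=0, d₀=1 and mₖ₊₁ = dₖaₖ − mₖ, dₖ₊₁ = (n − mₖ₊₁²)/dₖ, aₖ₊₁ = ⌊(a₀+mₖ₊₁)/dₖ₊₁⌋:
  k=1: m=6, d=11, a=1
  k=2: m=5, d=2, a=5
  k=3: m=5, d=11, a=1
  k=4: m=6, d=1, a=12
d=1 and a=2a₀=12 at k=4, so the next step gives (m, d) = (6, 11) again — its k=1 value — and the period has length 4.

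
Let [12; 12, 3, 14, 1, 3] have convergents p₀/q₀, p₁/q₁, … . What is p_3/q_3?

Using pₖ = aₖpₖ₋₁ + pₖ₋₂, qₖ = aₖqₖ₋₁ + qₖ₋₂ (with p₋₁=1, p₋₂=0, q₋₁=0, q₋₂=1):
  k=0: a=12, p=12, q=1
  k=1: a=12, p=145, q=12
  k=2: a=3, p=447, q=37
  k=3: a=14, p=6403, q=530

6403/530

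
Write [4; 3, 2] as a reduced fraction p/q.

Using pₖ = aₖpₖ₋₁ + pₖ₋₂ and qₖ = aₖqₖ₋₁ + qₖ₋₂:
  k=0: a=4, p=4, q=1
  k=1: a=3, p=13, q=3
  k=2: a=2, p=30, q=7

30/7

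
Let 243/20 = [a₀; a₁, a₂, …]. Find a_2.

243 = 12·20 + 3   →  a_0 = 12
20 = 6·3 + 2   →  a_1 = 6
3 = 1·2 + 1   →  a_2 = 1

1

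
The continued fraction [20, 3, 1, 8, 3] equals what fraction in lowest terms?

Using pₖ = aₖpₖ₋₁ + pₖ₋₂ and qₖ = aₖqₖ₋₁ + qₖ₋₂:
  k=0: a=20, p=20, q=1
  k=1: a=3, p=61, q=3
  k=2: a=1, p=81, q=4
  k=3: a=8, p=709, q=35
  k=4: a=3, p=2208, q=109

2208/109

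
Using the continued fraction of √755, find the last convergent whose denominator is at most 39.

577/21

√755 = [27; 2, 10, 2, 54, …] (period length 4).
Convergents:
  p_0/q_0 = 27/1
  p_1/q_1 = 55/2
  p_2/q_2 = 577/21
  p_3/q_3 = 1209/44
q_2 = 21 ≤ 39 < 44 = q_3, so the answer is 577/21.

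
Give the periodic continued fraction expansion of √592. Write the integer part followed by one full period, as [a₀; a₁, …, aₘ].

a₀ = ⌊√592⌋ = 24.
With m₀=0, d₀=1 and mₖ₊₁ = dₖaₖ − mₖ, dₖ₊₁ = (n − mₖ₊₁²)/dₖ, aₖ₊₁ = ⌊(a₀+mₖ₊₁)/dₖ₊₁⌋:
  k=1: m=24, d=16, a=3
  k=2: m=24, d=1, a=48
d=1 and a=2a₀=48 at k=2, so the next step gives (m, d) = (24, 16) again — its k=1 value — and the period has length 2.

[24; 3, 48]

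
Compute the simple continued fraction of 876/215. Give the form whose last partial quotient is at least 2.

[4; 13, 2, 3, 2]

876 = 4·215 + 16
215 = 13·16 + 7
16 = 2·7 + 2
7 = 3·2 + 1
2 = 2·1 + 0  (stop)
So 876/215 = [4; 13, 2, 3, 2].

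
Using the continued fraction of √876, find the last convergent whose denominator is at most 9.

148/5

√876 = [29; 1, 1, 2, 14, 2, 1, 1, 58, …] (period length 8).
Convergents:
  p_0/q_0 = 29/1
  p_1/q_1 = 30/1
  p_2/q_2 = 59/2
  p_3/q_3 = 148/5
  p_4/q_4 = 2131/72
q_3 = 5 ≤ 9 < 72 = q_4, so the answer is 148/5.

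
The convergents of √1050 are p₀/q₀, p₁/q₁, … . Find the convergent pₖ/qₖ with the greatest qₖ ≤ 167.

3532/109

√1050 = [32; 2, 2, 10, 2, 2, 64, …] (period length 6).
Convergents:
  p_0/q_0 = 32/1
  p_1/q_1 = 65/2
  p_2/q_2 = 162/5
  p_3/q_3 = 1685/52
  p_4/q_4 = 3532/109
  p_5/q_5 = 8749/270
q_4 = 109 ≤ 167 < 270 = q_5, so the answer is 3532/109.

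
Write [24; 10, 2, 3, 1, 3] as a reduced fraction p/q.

8554/355

Fold from the inside: start with 3/1.
  1 + 1/3 = 4/3
  3 + 3/4 = 15/4
  2 + 4/15 = 34/15
  10 + 15/34 = 355/34
  24 + 34/355 = 8554/355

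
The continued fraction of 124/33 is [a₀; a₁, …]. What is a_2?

3

124 = 3·33 + 25   →  a_0 = 3
33 = 1·25 + 8   →  a_1 = 1
25 = 3·8 + 1   →  a_2 = 3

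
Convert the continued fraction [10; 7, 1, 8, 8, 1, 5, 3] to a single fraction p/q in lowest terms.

122331/12080

Fold from the inside: start with 3/1.
  5 + 1/3 = 16/3
  1 + 3/16 = 19/16
  8 + 16/19 = 168/19
  8 + 19/168 = 1363/168
  1 + 168/1363 = 1531/1363
  7 + 1363/1531 = 12080/1531
  10 + 1531/12080 = 122331/12080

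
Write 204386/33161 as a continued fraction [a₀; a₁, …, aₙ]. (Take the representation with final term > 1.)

204386 = 6·33161 + 5420
33161 = 6·5420 + 641
5420 = 8·641 + 292
641 = 2·292 + 57
292 = 5·57 + 7
57 = 8·7 + 1
7 = 7·1 + 0  (stop)
So 204386/33161 = [6; 6, 8, 2, 5, 8, 7].

[6; 6, 8, 2, 5, 8, 7]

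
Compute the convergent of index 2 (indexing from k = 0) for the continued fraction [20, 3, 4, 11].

264/13

Using pₖ = aₖpₖ₋₁ + pₖ₋₂, qₖ = aₖqₖ₋₁ + qₖ₋₂ (with p₋₁=1, p₋₂=0, q₋₁=0, q₋₂=1):
  k=0: a=20, p=20, q=1
  k=1: a=3, p=61, q=3
  k=2: a=4, p=264, q=13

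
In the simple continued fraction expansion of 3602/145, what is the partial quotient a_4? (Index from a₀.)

3

3602 = 24·145 + 122   →  a_0 = 24
145 = 1·122 + 23   →  a_1 = 1
122 = 5·23 + 7   →  a_2 = 5
23 = 3·7 + 2   →  a_3 = 3
7 = 3·2 + 1   →  a_4 = 3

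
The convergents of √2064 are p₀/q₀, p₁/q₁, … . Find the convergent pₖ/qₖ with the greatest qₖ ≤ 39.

318/7

√2064 = [45; 2, 3, 7, 3, 2, 90, …] (period length 6).
Convergents:
  p_0/q_0 = 45/1
  p_1/q_1 = 91/2
  p_2/q_2 = 318/7
  p_3/q_3 = 2317/51
q_2 = 7 ≤ 39 < 51 = q_3, so the answer is 318/7.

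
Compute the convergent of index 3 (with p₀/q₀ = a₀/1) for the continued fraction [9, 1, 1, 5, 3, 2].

105/11

Using pₖ = aₖpₖ₋₁ + pₖ₋₂, qₖ = aₖqₖ₋₁ + qₖ₋₂ (with p₋₁=1, p₋₂=0, q₋₁=0, q₋₂=1):
  k=0: a=9, p=9, q=1
  k=1: a=1, p=10, q=1
  k=2: a=1, p=19, q=2
  k=3: a=5, p=105, q=11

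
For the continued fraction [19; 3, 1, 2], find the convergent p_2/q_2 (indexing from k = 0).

77/4

Using pₖ = aₖpₖ₋₁ + pₖ₋₂, qₖ = aₖqₖ₋₁ + qₖ₋₂ (with p₋₁=1, p₋₂=0, q₋₁=0, q₋₂=1):
  k=0: a=19, p=19, q=1
  k=1: a=3, p=58, q=3
  k=2: a=1, p=77, q=4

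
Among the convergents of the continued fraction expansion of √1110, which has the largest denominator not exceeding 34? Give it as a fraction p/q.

633/19

√1110 = [33; 3, 6, 3, 66, …] (period length 4).
Convergents:
  p_0/q_0 = 33/1
  p_1/q_1 = 100/3
  p_2/q_2 = 633/19
  p_3/q_3 = 1999/60
q_2 = 19 ≤ 34 < 60 = q_3, so the answer is 633/19.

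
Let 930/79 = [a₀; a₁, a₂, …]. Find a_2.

3

930 = 11·79 + 61   →  a_0 = 11
79 = 1·61 + 18   →  a_1 = 1
61 = 3·18 + 7   →  a_2 = 3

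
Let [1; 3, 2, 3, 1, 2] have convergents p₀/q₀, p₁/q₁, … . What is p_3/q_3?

Using pₖ = aₖpₖ₋₁ + pₖ₋₂, qₖ = aₖqₖ₋₁ + qₖ₋₂ (with p₋₁=1, p₋₂=0, q₋₁=0, q₋₂=1):
  k=0: a=1, p=1, q=1
  k=1: a=3, p=4, q=3
  k=2: a=2, p=9, q=7
  k=3: a=3, p=31, q=24

31/24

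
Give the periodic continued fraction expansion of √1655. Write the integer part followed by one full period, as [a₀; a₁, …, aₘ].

a₀ = ⌊√1655⌋ = 40.
With m₀=0, d₀=1 and mₖ₊₁ = dₖaₖ − mₖ, dₖ₊₁ = (n − mₖ₊₁²)/dₖ, aₖ₊₁ = ⌊(a₀+mₖ₊₁)/dₖ₊₁⌋:
  k=1: m=40, d=55, a=1
  k=2: m=15, d=26, a=2
  k=3: m=37, d=11, a=7
  k=4: m=40, d=5, a=16
  k=5: m=40, d=11, a=7
  k=6: m=37, d=26, a=2
  k=7: m=15, d=55, a=1
  k=8: m=40, d=1, a=80
d=1 and a=2a₀=80 at k=8, so the next step gives (m, d) = (40, 55) again — its k=1 value — and the period has length 8.

[40; 1, 2, 7, 16, 7, 2, 1, 80]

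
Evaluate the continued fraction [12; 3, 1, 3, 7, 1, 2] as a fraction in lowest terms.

Fold from the inside: start with 2/1.
  1 + 1/2 = 3/2
  7 + 2/3 = 23/3
  3 + 3/23 = 72/23
  1 + 23/72 = 95/72
  3 + 72/95 = 357/95
  12 + 95/357 = 4379/357

4379/357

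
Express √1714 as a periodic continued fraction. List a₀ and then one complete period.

a₀ = ⌊√1714⌋ = 41.
With m₀=0, d₀=1 and mₖ₊₁ = dₖaₖ − mₖ, dₖ₊₁ = (n − mₖ₊₁²)/dₖ, aₖ₊₁ = ⌊(a₀+mₖ₊₁)/dₖ₊₁⌋:
  k=1: m=41, d=33, a=2
  k=2: m=25, d=33, a=2
  k=3: m=41, d=1, a=82
d=1 and a=2a₀=82 at k=3, so the next step gives (m, d) = (41, 33) again — its k=1 value — and the period has length 3.

[41; 2, 2, 82]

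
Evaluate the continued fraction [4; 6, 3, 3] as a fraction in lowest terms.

262/63

Fold from the inside: start with 3/1.
  3 + 1/3 = 10/3
  6 + 3/10 = 63/10
  4 + 10/63 = 262/63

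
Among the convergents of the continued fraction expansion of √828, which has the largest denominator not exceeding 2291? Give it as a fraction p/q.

√828 = [28; 1, 3, 2, 3, 1, 56, …] (period length 6).
Convergents:
  p_0/q_0 = 28/1
  p_1/q_1 = 29/1
  p_2/q_2 = 115/4
  p_3/q_3 = 259/9
  p_4/q_4 = 892/31
  p_5/q_5 = 1151/40
  p_6/q_6 = 65348/2271
  p_7/q_7 = 66499/2311
q_6 = 2271 ≤ 2291 < 2311 = q_7, so the answer is 65348/2271.

65348/2271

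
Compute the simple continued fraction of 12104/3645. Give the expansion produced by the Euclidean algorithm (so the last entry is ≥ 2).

[3; 3, 8, 2, 8, 8]

12104 = 3*3645 + 1169
3645 = 3*1169 + 138
1169 = 8*138 + 65
138 = 2*65 + 8
65 = 8*8 + 1
8 = 8*1 + 0  (stop)
So 12104/3645 = [3; 3, 8, 2, 8, 8].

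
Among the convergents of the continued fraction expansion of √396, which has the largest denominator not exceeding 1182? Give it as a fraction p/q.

7940/399

√396 = [19; 1, 8, 1, 38, …] (period length 4).
Convergents:
  p_0/q_0 = 19/1
  p_1/q_1 = 20/1
  p_2/q_2 = 179/9
  p_3/q_3 = 199/10
  p_4/q_4 = 7741/389
  p_5/q_5 = 7940/399
  p_6/q_6 = 71261/3581
q_5 = 399 ≤ 1182 < 3581 = q_6, so the answer is 7940/399.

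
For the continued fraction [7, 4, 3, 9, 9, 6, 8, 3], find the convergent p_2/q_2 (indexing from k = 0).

Using pₖ = aₖpₖ₋₁ + pₖ₋₂, qₖ = aₖqₖ₋₁ + qₖ₋₂ (with p₋₁=1, p₋₂=0, q₋₁=0, q₋₂=1):
  k=0: a=7, p=7, q=1
  k=1: a=4, p=29, q=4
  k=2: a=3, p=94, q=13

94/13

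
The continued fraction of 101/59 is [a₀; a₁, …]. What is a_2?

2

101 = 1·59 + 42   →  a_0 = 1
59 = 1·42 + 17   →  a_1 = 1
42 = 2·17 + 8   →  a_2 = 2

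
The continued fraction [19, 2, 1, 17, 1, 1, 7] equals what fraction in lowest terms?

15839/819

Fold from the inside: start with 7/1.
  1 + 1/7 = 8/7
  1 + 7/8 = 15/8
  17 + 8/15 = 263/15
  1 + 15/263 = 278/263
  2 + 263/278 = 819/278
  19 + 278/819 = 15839/819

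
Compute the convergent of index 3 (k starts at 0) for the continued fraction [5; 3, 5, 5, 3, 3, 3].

441/83

Using pₖ = aₖpₖ₋₁ + pₖ₋₂, qₖ = aₖqₖ₋₁ + qₖ₋₂ (with p₋₁=1, p₋₂=0, q₋₁=0, q₋₂=1):
  k=0: a=5, p=5, q=1
  k=1: a=3, p=16, q=3
  k=2: a=5, p=85, q=16
  k=3: a=5, p=441, q=83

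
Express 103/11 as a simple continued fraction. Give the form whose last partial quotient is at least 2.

[9; 2, 1, 3]

103 = 9×11 + 4
11 = 2×4 + 3
4 = 1×3 + 1
3 = 3×1 + 0  (stop)
So 103/11 = [9; 2, 1, 3].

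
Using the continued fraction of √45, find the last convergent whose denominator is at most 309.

√45 = [6; 1, 2, 2, 2, 1, 12, …] (period length 6).
Convergents:
  p_0/q_0 = 6/1
  p_1/q_1 = 7/1
  p_2/q_2 = 20/3
  p_3/q_3 = 47/7
  p_4/q_4 = 114/17
  p_5/q_5 = 161/24
  p_6/q_6 = 2046/305
  p_7/q_7 = 2207/329
q_6 = 305 ≤ 309 < 329 = q_7, so the answer is 2046/305.

2046/305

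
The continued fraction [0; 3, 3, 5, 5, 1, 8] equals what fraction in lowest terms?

Using pₖ = aₖpₖ₋₁ + pₖ₋₂ and qₖ = aₖqₖ₋₁ + qₖ₋₂:
  k=0: a=0, p=0, q=1
  k=1: a=3, p=1, q=3
  k=2: a=3, p=3, q=10
  k=3: a=5, p=16, q=53
  k=4: a=5, p=83, q=275
  k=5: a=1, p=99, q=328
  k=6: a=8, p=875, q=2899

875/2899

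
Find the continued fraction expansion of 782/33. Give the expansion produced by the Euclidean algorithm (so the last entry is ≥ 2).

[23; 1, 2, 3, 3]

782 = 23·33 + 23
33 = 1·23 + 10
23 = 2·10 + 3
10 = 3·3 + 1
3 = 3·1 + 0  (stop)
So 782/33 = [23; 1, 2, 3, 3].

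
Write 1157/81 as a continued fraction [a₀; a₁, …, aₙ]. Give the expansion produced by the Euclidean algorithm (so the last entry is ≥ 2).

1157 = 14*81 + 23
81 = 3*23 + 12
23 = 1*12 + 11
12 = 1*11 + 1
11 = 11*1 + 0  (stop)
So 1157/81 = [14; 3, 1, 1, 11].

[14; 3, 1, 1, 11]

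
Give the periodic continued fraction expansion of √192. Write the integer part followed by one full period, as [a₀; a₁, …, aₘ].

a₀ = ⌊√192⌋ = 13.
With m₀=0, d₀=1 and mₖ₊₁ = dₖaₖ − mₖ, dₖ₊₁ = (n − mₖ₊₁²)/dₖ, aₖ₊₁ = ⌊(a₀+mₖ₊₁)/dₖ₊₁⌋:
  k=1: m=13, d=23, a=1
  k=2: m=10, d=4, a=5
  k=3: m=10, d=23, a=1
  k=4: m=13, d=1, a=26
d=1 and a=2a₀=26 at k=4, so the next step gives (m, d) = (13, 23) again — its k=1 value — and the period has length 4.

[13; 1, 5, 1, 26]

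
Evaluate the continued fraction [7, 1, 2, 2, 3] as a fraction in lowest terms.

185/24

Using pₖ = aₖpₖ₋₁ + pₖ₋₂ and qₖ = aₖqₖ₋₁ + qₖ₋₂:
  k=0: a=7, p=7, q=1
  k=1: a=1, p=8, q=1
  k=2: a=2, p=23, q=3
  k=3: a=2, p=54, q=7
  k=4: a=3, p=185, q=24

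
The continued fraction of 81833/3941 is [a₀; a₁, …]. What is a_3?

81833 = 20·3941 + 3013   →  a_0 = 20
3941 = 1·3013 + 928   →  a_1 = 1
3013 = 3·928 + 229   →  a_2 = 3
928 = 4·229 + 12   →  a_3 = 4

4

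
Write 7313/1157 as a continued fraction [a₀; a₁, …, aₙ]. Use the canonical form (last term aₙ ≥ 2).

7313 = 6·1157 + 371
1157 = 3·371 + 44
371 = 8·44 + 19
44 = 2·19 + 6
19 = 3·6 + 1
6 = 6·1 + 0  (stop)
So 7313/1157 = [6; 3, 8, 2, 3, 6].

[6; 3, 8, 2, 3, 6]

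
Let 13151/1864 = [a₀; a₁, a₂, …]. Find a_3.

3

13151 = 7·1864 + 103   →  a_0 = 7
1864 = 18·103 + 10   →  a_1 = 18
103 = 10·10 + 3   →  a_2 = 10
10 = 3·3 + 1   →  a_3 = 3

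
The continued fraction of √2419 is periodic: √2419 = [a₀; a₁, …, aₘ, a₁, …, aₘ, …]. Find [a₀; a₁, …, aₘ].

[49; 5, 2, 5, 98]

a₀ = ⌊√2419⌋ = 49.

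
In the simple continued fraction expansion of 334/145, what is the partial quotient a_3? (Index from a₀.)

334 = 2·145 + 44   →  a_0 = 2
145 = 3·44 + 13   →  a_1 = 3
44 = 3·13 + 5   →  a_2 = 3
13 = 2·5 + 3   →  a_3 = 2

2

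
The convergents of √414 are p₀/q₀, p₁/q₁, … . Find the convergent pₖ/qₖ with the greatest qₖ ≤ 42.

468/23

√414 = [20; 2, 1, 7, 2, 7, 1, 2, 40, …] (period length 8).
Convergents:
  p_0/q_0 = 20/1
  p_1/q_1 = 41/2
  p_2/q_2 = 61/3
  p_3/q_3 = 468/23
  p_4/q_4 = 997/49
q_3 = 23 ≤ 42 < 49 = q_4, so the answer is 468/23.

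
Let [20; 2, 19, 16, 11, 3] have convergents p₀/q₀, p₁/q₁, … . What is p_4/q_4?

141874/6925

Using pₖ = aₖpₖ₋₁ + pₖ₋₂, qₖ = aₖqₖ₋₁ + qₖ₋₂ (with p₋₁=1, p₋₂=0, q₋₁=0, q₋₂=1):
  k=0: a=20, p=20, q=1
  k=1: a=2, p=41, q=2
  k=2: a=19, p=799, q=39
  k=3: a=16, p=12825, q=626
  k=4: a=11, p=141874, q=6925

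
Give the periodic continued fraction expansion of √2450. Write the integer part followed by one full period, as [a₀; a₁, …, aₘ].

[49; 2, 98]

a₀ = ⌊√2450⌋ = 49.
With m₀=0, d₀=1 and mₖ₊₁ = dₖaₖ − mₖ, dₖ₊₁ = (n − mₖ₊₁²)/dₖ, aₖ₊₁ = ⌊(a₀+mₖ₊₁)/dₖ₊₁⌋:
  k=1: m=49, d=49, a=2
  k=2: m=49, d=1, a=98
d=1 and a=2a₀=98 at k=2, so the next step gives (m, d) = (49, 49) again — its k=1 value — and the period has length 2.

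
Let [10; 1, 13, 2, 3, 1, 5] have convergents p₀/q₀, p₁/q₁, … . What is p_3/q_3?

Using pₖ = aₖpₖ₋₁ + pₖ₋₂, qₖ = aₖqₖ₋₁ + qₖ₋₂ (with p₋₁=1, p₋₂=0, q₋₁=0, q₋₂=1):
  k=0: a=10, p=10, q=1
  k=1: a=1, p=11, q=1
  k=2: a=13, p=153, q=14
  k=3: a=2, p=317, q=29

317/29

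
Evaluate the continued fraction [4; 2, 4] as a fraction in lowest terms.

Using pₖ = aₖpₖ₋₁ + pₖ₋₂ and qₖ = aₖqₖ₋₁ + qₖ₋₂:
  k=0: a=4, p=4, q=1
  k=1: a=2, p=9, q=2
  k=2: a=4, p=40, q=9

40/9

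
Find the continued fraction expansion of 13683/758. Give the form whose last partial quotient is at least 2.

13683 = 18·758 + 39
758 = 19·39 + 17
39 = 2·17 + 5
17 = 3·5 + 2
5 = 2·2 + 1
2 = 2·1 + 0  (stop)
So 13683/758 = [18; 19, 2, 3, 2, 2].

[18; 19, 2, 3, 2, 2]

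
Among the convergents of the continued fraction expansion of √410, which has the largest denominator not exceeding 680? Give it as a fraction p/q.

√410 = [20; 4, 40, …] (period length 2).
Convergents:
  p_0/q_0 = 20/1
  p_1/q_1 = 81/4
  p_2/q_2 = 3260/161
  p_3/q_3 = 13121/648
  p_4/q_4 = 528100/26081
q_3 = 648 ≤ 680 < 26081 = q_4, so the answer is 13121/648.

13121/648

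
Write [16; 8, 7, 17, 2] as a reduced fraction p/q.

32423/2011

Using pₖ = aₖpₖ₋₁ + pₖ₋₂ and qₖ = aₖqₖ₋₁ + qₖ₋₂:
  k=0: a=16, p=16, q=1
  k=1: a=8, p=129, q=8
  k=2: a=7, p=919, q=57
  k=3: a=17, p=15752, q=977
  k=4: a=2, p=32423, q=2011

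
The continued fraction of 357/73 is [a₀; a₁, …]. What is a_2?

8

357 = 4·73 + 65   →  a_0 = 4
73 = 1·65 + 8   →  a_1 = 1
65 = 8·8 + 1   →  a_2 = 8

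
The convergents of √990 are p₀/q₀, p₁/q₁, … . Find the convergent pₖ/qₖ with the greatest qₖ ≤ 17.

√990 = [31; 2, 6, 2, 62, …] (period length 4).
Convergents:
  p_0/q_0 = 31/1
  p_1/q_1 = 63/2
  p_2/q_2 = 409/13
  p_3/q_3 = 881/28
q_2 = 13 ≤ 17 < 28 = q_3, so the answer is 409/13.

409/13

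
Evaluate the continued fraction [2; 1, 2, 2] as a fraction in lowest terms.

19/7

Fold from the inside: start with 2/1.
  2 + 1/2 = 5/2
  1 + 2/5 = 7/5
  2 + 5/7 = 19/7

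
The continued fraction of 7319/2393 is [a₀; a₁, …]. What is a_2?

7319 = 3·2393 + 140   →  a_0 = 3
2393 = 17·140 + 13   →  a_1 = 17
140 = 10·13 + 10   →  a_2 = 10

10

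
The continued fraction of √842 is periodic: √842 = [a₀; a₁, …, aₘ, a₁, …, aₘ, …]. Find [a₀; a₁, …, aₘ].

a₀ = ⌊√842⌋ = 29.
With m₀=0, d₀=1 and mₖ₊₁ = dₖaₖ − mₖ, dₖ₊₁ = (n − mₖ₊₁²)/dₖ, aₖ₊₁ = ⌊(a₀+mₖ₊₁)/dₖ₊₁⌋:
  k=1: m=29, d=1, a=58
d=1 and a=2a₀=58 at k=1, so the next step gives (m, d) = (29, 1) again — its k=1 value — and the period has length 1.

[29; 58]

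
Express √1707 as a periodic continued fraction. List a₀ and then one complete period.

a₀ = ⌊√1707⌋ = 41.
With m₀=0, d₀=1 and mₖ₊₁ = dₖaₖ − mₖ, dₖ₊₁ = (n − mₖ₊₁²)/dₖ, aₖ₊₁ = ⌊(a₀+mₖ₊₁)/dₖ₊₁⌋:
  k=1: m=41, d=26, a=3
  k=2: m=37, d=13, a=6
  k=3: m=41, d=2, a=41
  k=4: m=41, d=13, a=6
  k=5: m=37, d=26, a=3
  k=6: m=41, d=1, a=82
d=1 and a=2a₀=82 at k=6, so the next step gives (m, d) = (41, 26) again — its k=1 value — and the period has length 6.

[41; 3, 6, 41, 6, 3, 82]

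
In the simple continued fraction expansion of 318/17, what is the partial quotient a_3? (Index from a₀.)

2

318 = 18·17 + 12   →  a_0 = 18
17 = 1·12 + 5   →  a_1 = 1
12 = 2·5 + 2   →  a_2 = 2
5 = 2·2 + 1   →  a_3 = 2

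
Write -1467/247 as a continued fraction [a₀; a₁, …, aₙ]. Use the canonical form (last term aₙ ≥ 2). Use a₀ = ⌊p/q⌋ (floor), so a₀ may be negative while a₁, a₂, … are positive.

-1467 = -6*247 + 15
247 = 16*15 + 7
15 = 2*7 + 1
7 = 7*1 + 0  (stop)
So -1467/247 = [-6; 16, 2, 7].

[-6; 16, 2, 7]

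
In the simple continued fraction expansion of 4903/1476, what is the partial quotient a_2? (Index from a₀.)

9

4903 = 3·1476 + 475   →  a_0 = 3
1476 = 3·475 + 51   →  a_1 = 3
475 = 9·51 + 16   →  a_2 = 9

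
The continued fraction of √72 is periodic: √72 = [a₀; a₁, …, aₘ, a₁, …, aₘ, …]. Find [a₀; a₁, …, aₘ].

[8; 2, 16]

a₀ = ⌊√72⌋ = 8.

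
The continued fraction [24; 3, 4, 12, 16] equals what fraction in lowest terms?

Using pₖ = aₖpₖ₋₁ + pₖ₋₂ and qₖ = aₖqₖ₋₁ + qₖ₋₂:
  k=0: a=24, p=24, q=1
  k=1: a=3, p=73, q=3
  k=2: a=4, p=316, q=13
  k=3: a=12, p=3865, q=159
  k=4: a=16, p=62156, q=2557

62156/2557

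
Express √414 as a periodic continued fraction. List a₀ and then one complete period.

a₀ = ⌊√414⌋ = 20.

[20; 2, 1, 7, 2, 7, 1, 2, 40]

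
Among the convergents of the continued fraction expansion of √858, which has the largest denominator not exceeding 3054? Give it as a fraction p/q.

40979/1399

√858 = [29; 3, 2, 3, 58, …] (period length 4).
Convergents:
  p_0/q_0 = 29/1
  p_1/q_1 = 88/3
  p_2/q_2 = 205/7
  p_3/q_3 = 703/24
  p_4/q_4 = 40979/1399
  p_5/q_5 = 123640/4221
q_4 = 1399 ≤ 3054 < 4221 = q_5, so the answer is 40979/1399.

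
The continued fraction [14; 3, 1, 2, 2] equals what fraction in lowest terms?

371/26

Fold from the inside: start with 2/1.
  2 + 1/2 = 5/2
  1 + 2/5 = 7/5
  3 + 5/7 = 26/7
  14 + 7/26 = 371/26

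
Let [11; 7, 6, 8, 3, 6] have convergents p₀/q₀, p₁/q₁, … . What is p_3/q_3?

3910/351

Using pₖ = aₖpₖ₋₁ + pₖ₋₂, qₖ = aₖqₖ₋₁ + qₖ₋₂ (with p₋₁=1, p₋₂=0, q₋₁=0, q₋₂=1):
  k=0: a=11, p=11, q=1
  k=1: a=7, p=78, q=7
  k=2: a=6, p=479, q=43
  k=3: a=8, p=3910, q=351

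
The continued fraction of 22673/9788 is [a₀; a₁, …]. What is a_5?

9

22673 = 2·9788 + 3097   →  a_0 = 2
9788 = 3·3097 + 497   →  a_1 = 3
3097 = 6·497 + 115   →  a_2 = 6
497 = 4·115 + 37   →  a_3 = 4
115 = 3·37 + 4   →  a_4 = 3
37 = 9·4 + 1   →  a_5 = 9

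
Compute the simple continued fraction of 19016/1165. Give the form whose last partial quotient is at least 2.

[16; 3, 10, 6, 6]

19016 = 16*1165 + 376
1165 = 3*376 + 37
376 = 10*37 + 6
37 = 6*6 + 1
6 = 6*1 + 0  (stop)
So 19016/1165 = [16; 3, 10, 6, 6].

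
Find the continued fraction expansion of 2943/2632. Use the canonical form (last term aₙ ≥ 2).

[1; 8, 2, 6, 3, 1, 5]

2943 = 1·2632 + 311
2632 = 8·311 + 144
311 = 2·144 + 23
144 = 6·23 + 6
23 = 3·6 + 5
6 = 1·5 + 1
5 = 5·1 + 0  (stop)
So 2943/2632 = [1; 8, 2, 6, 3, 1, 5].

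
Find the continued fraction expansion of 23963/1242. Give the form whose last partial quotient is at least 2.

[19; 3, 2, 2, 14, 5]

23963 = 19*1242 + 365
1242 = 3*365 + 147
365 = 2*147 + 71
147 = 2*71 + 5
71 = 14*5 + 1
5 = 5*1 + 0  (stop)
So 23963/1242 = [19; 3, 2, 2, 14, 5].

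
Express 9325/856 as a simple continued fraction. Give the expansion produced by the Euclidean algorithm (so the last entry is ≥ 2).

[10; 1, 8, 2, 2, 5, 1, 2]

9325 = 10·856 + 765
856 = 1·765 + 91
765 = 8·91 + 37
91 = 2·37 + 17
37 = 2·17 + 3
17 = 5·3 + 2
3 = 1·2 + 1
2 = 2·1 + 0  (stop)
So 9325/856 = [10; 1, 8, 2, 2, 5, 1, 2].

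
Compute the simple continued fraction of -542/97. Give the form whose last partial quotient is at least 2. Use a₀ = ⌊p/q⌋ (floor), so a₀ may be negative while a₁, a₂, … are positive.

[-6; 2, 2, 2, 1, 5]

-542 = -6×97 + 40
97 = 2×40 + 17
40 = 2×17 + 6
17 = 2×6 + 5
6 = 1×5 + 1
5 = 5×1 + 0  (stop)
So -542/97 = [-6; 2, 2, 2, 1, 5].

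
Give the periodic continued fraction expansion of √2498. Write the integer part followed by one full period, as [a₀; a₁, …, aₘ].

[49; 1, 48, 1, 98]

a₀ = ⌊√2498⌋ = 49.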